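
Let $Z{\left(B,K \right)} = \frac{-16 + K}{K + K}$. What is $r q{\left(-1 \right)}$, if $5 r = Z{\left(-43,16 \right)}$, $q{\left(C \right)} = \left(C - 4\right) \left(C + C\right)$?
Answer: $0$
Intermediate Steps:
$q{\left(C \right)} = 2 C \left(-4 + C\right)$ ($q{\left(C \right)} = \left(-4 + C\right) 2 C = 2 C \left(-4 + C\right)$)
$Z{\left(B,K \right)} = \frac{-16 + K}{2 K}$
$r = 0$ ($r = \frac{\frac{1}{2} \cdot \frac{1}{16} \left(-16 + 16\right)}{5} = \frac{\frac{1}{2} \cdot \frac{1}{16} \cdot 0}{5} = \frac{1}{5} \cdot 0 = 0$)
$r q{\left(-1 \right)} = 0 \cdot 2 \left(-1\right) \left(-4 - 1\right) = 0 \cdot 2 \left(-1\right) \left(-5\right) = 0 \cdot 10 = 0$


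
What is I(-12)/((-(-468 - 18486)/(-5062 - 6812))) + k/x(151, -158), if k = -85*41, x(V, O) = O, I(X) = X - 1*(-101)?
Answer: -16819583/499122 ≈ -33.698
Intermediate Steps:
I(X) = 101 + X (I(X) = X + 101 = 101 + X)
k = -3485
I(-12)/((-(-468 - 18486)/(-5062 - 6812))) + k/x(151, -158) = (101 - 12)/((-(-468 - 18486)/(-5062 - 6812))) - 3485/(-158) = 89/((-(-18954)/(-11874))) - 3485*(-1/158) = 89/((-(-18954)*(-1)/11874)) + 3485/158 = 89/((-1*3159/1979)) + 3485/158 = 89/(-3159/1979) + 3485/158 = 89*(-1979/3159) + 3485/158 = -176131/3159 + 3485/158 = -16819583/499122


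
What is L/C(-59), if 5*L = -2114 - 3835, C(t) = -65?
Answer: 5949/325 ≈ 18.305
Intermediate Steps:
L = -5949/5 (L = (-2114 - 3835)/5 = (⅕)*(-5949) = -5949/5 ≈ -1189.8)
L/C(-59) = -5949/5/(-65) = -5949/5*(-1/65) = 5949/325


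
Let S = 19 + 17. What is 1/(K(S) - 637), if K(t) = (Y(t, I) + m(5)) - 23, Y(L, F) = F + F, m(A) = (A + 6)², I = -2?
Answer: -1/543 ≈ -0.0018416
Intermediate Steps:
S = 36
m(A) = (6 + A)²
Y(L, F) = 2*F
K(t) = 94 (K(t) = (2*(-2) + (6 + 5)²) - 23 = (-4 + 11²) - 23 = (-4 + 121) - 23 = 117 - 23 = 94)
1/(K(S) - 637) = 1/(94 - 637) = 1/(-543) = -1/543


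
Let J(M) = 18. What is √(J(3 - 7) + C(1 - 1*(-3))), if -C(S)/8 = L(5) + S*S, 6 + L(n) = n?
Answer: I*√102 ≈ 10.1*I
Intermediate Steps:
L(n) = -6 + n
C(S) = 8 - 8*S² (C(S) = -8*((-6 + 5) + S*S) = -8*(-1 + S²) = 8 - 8*S²)
√(J(3 - 7) + C(1 - 1*(-3))) = √(18 + (8 - 8*(1 - 1*(-3))²)) = √(18 + (8 - 8*(1 + 3)²)) = √(18 + (8 - 8*4²)) = √(18 + (8 - 8*16)) = √(18 + (8 - 128)) = √(18 - 120) = √(-102) = I*√102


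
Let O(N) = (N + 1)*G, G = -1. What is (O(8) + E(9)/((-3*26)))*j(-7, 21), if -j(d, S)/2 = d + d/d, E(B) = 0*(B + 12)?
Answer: -108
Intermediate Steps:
E(B) = 0 (E(B) = 0*(12 + B) = 0)
O(N) = -1 - N (O(N) = (N + 1)*(-1) = (1 + N)*(-1) = -1 - N)
j(d, S) = -2 - 2*d (j(d, S) = -2*(d + d/d) = -2*(d + 1) = -2*(1 + d) = -2 - 2*d)
(O(8) + E(9)/((-3*26)))*j(-7, 21) = ((-1 - 1*8) + 0/((-3*26)))*(-2 - 2*(-7)) = ((-1 - 8) + 0/(-78))*(-2 + 14) = (-9 + 0*(-1/78))*12 = (-9 + 0)*12 = -9*12 = -108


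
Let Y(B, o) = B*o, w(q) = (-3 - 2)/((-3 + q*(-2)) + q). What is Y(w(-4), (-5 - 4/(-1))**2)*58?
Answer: -290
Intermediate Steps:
w(q) = -5/(-3 - q) (w(q) = -5/((-3 - 2*q) + q) = -5/(-3 - q))
Y(w(-4), (-5 - 4/(-1))**2)*58 = ((5/(3 - 4))*(-5 - 4/(-1))**2)*58 = ((5/(-1))*(-5 - 4*(-1))**2)*58 = ((5*(-1))*(-5 + 4)**2)*58 = -5*(-1)**2*58 = -5*1*58 = -5*58 = -290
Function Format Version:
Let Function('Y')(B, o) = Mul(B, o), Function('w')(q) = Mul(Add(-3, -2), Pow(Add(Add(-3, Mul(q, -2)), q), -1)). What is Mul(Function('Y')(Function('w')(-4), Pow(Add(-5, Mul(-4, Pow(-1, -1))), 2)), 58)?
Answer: -290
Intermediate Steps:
Function('w')(q) = Mul(-5, Pow(Add(-3, Mul(-1, q)), -1)) (Function('w')(q) = Mul(-5, Pow(Add(Add(-3, Mul(-2, q)), q), -1)) = Mul(-5, Pow(Add(-3, Mul(-1, q)), -1)))
Mul(Function('Y')(Function('w')(-4), Pow(Add(-5, Mul(-4, Pow(-1, -1))), 2)), 58) = Mul(Mul(Mul(5, Pow(Add(3, -4), -1)), Pow(Add(-5, Mul(-4, Pow(-1, -1))), 2)), 58) = Mul(Mul(Mul(5, Pow(-1, -1)), Pow(Add(-5, Mul(-4, -1)), 2)), 58) = Mul(Mul(Mul(5, -1), Pow(Add(-5, 4), 2)), 58) = Mul(Mul(-5, Pow(-1, 2)), 58) = Mul(Mul(-5, 1), 58) = Mul(-5, 58) = -290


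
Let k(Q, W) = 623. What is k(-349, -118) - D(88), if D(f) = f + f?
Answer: 447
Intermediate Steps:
D(f) = 2*f
k(-349, -118) - D(88) = 623 - 2*88 = 623 - 1*176 = 623 - 176 = 447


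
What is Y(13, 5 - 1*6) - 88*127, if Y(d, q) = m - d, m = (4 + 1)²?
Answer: -11164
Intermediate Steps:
m = 25 (m = 5² = 25)
Y(d, q) = 25 - d
Y(13, 5 - 1*6) - 88*127 = (25 - 1*13) - 88*127 = (25 - 13) - 11176 = 12 - 11176 = -11164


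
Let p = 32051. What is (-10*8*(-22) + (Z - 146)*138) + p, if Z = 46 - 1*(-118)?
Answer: 36295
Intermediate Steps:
Z = 164 (Z = 46 + 118 = 164)
(-10*8*(-22) + (Z - 146)*138) + p = (-10*8*(-22) + (164 - 146)*138) + 32051 = (-80*(-22) + 18*138) + 32051 = (1760 + 2484) + 32051 = 4244 + 32051 = 36295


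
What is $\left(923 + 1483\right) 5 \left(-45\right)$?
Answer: $-541350$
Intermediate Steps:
$\left(923 + 1483\right) 5 \left(-45\right) = 2406 \left(-225\right) = -541350$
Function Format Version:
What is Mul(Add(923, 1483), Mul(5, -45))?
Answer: -541350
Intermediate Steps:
Mul(Add(923, 1483), Mul(5, -45)) = Mul(2406, -225) = -541350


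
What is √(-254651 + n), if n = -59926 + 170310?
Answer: I*√144267 ≈ 379.83*I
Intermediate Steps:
n = 110384
√(-254651 + n) = √(-254651 + 110384) = √(-144267) = I*√144267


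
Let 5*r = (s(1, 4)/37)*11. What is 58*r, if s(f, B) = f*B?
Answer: 2552/185 ≈ 13.795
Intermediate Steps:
s(f, B) = B*f
r = 44/185 (r = (((4*1)/37)*11)/5 = (((1/37)*4)*11)/5 = ((4/37)*11)/5 = (⅕)*(44/37) = 44/185 ≈ 0.23784)
58*r = 58*(44/185) = 2552/185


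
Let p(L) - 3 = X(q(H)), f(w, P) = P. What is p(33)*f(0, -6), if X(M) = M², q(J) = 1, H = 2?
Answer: -24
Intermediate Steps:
p(L) = 4 (p(L) = 3 + 1² = 3 + 1 = 4)
p(33)*f(0, -6) = 4*(-6) = -24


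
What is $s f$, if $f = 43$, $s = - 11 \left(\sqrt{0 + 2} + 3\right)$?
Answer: $-1419 - 473 \sqrt{2} \approx -2087.9$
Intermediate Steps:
$s = -33 - 11 \sqrt{2}$ ($s = - 11 \left(\sqrt{2} + 3\right) = - 11 \left(3 + \sqrt{2}\right) = -33 - 11 \sqrt{2} \approx -48.556$)
$s f = \left(-33 - 11 \sqrt{2}\right) 43 = -1419 - 473 \sqrt{2}$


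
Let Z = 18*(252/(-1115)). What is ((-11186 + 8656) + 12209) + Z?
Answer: 10787549/1115 ≈ 9674.9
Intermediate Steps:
Z = -4536/1115 (Z = 18*(252*(-1/1115)) = 18*(-252/1115) = -4536/1115 ≈ -4.0682)
((-11186 + 8656) + 12209) + Z = ((-11186 + 8656) + 12209) - 4536/1115 = (-2530 + 12209) - 4536/1115 = 9679 - 4536/1115 = 10787549/1115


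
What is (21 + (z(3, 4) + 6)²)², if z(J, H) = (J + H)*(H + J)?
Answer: 9278116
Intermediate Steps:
z(J, H) = (H + J)² (z(J, H) = (H + J)*(H + J) = (H + J)²)
(21 + (z(3, 4) + 6)²)² = (21 + ((4 + 3)² + 6)²)² = (21 + (7² + 6)²)² = (21 + (49 + 6)²)² = (21 + 55²)² = (21 + 3025)² = 3046² = 9278116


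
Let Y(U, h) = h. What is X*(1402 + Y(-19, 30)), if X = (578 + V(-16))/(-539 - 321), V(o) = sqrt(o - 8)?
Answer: -206924/215 - 716*I*sqrt(6)/215 ≈ -962.44 - 8.1574*I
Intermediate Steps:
V(o) = sqrt(-8 + o)
X = -289/430 - I*sqrt(6)/430 (X = (578 + sqrt(-8 - 16))/(-539 - 321) = (578 + sqrt(-24))/(-860) = (578 + 2*I*sqrt(6))*(-1/860) = -289/430 - I*sqrt(6)/430 ≈ -0.67209 - 0.0056965*I)
X*(1402 + Y(-19, 30)) = (-289/430 - I*sqrt(6)/430)*(1402 + 30) = (-289/430 - I*sqrt(6)/430)*1432 = -206924/215 - 716*I*sqrt(6)/215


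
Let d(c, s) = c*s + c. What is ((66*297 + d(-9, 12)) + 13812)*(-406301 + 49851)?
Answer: -11868715650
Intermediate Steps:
d(c, s) = c + c*s
((66*297 + d(-9, 12)) + 13812)*(-406301 + 49851) = ((66*297 - 9*(1 + 12)) + 13812)*(-406301 + 49851) = ((19602 - 9*13) + 13812)*(-356450) = ((19602 - 117) + 13812)*(-356450) = (19485 + 13812)*(-356450) = 33297*(-356450) = -11868715650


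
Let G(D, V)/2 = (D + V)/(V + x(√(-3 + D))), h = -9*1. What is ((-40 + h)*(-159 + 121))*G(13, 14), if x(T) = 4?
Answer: 5586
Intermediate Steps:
h = -9
G(D, V) = 2*(D + V)/(4 + V) (G(D, V) = 2*((D + V)/(V + 4)) = 2*((D + V)/(4 + V)) = 2*(D + V)/(4 + V))
((-40 + h)*(-159 + 121))*G(13, 14) = ((-40 - 9)*(-159 + 121))*(2*(13 + 14)/(4 + 14)) = (-49*(-38))*(2*27/18) = 1862*(2*(1/18)*27) = 1862*3 = 5586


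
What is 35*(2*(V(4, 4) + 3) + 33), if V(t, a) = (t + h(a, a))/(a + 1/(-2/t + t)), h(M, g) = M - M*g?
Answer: 3703/3 ≈ 1234.3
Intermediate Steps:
h(M, g) = M - M*g
V(t, a) = (t + a*(1 - a))/(a + 1/(t - 2/t)) (V(t, a) = (t + a*(1 - a))/(a + 1/(-2/t + t)) = (t + a*(1 - a))/(a + 1/(t - 2/t)))
35*(2*(V(4, 4) + 3) + 33) = 35*(2*((4³ - 2*4 + 2*4*(-1 + 4) - 1*4*4²*(-1 + 4))/(4 - 2*4 + 4*4²) + 3) + 33) = 35*(2*((64 - 8 + 2*4*3 - 1*4*16*3)/(4 - 8 + 4*16) + 3) + 33) = 35*(2*((64 - 8 + 24 - 192)/(4 - 8 + 64) + 3) + 33) = 35*(2*(-112/60 + 3) + 33) = 35*(2*((1/60)*(-112) + 3) + 33) = 35*(2*(-28/15 + 3) + 33) = 35*(2*(17/15) + 33) = 35*(34/15 + 33) = 35*(529/15) = 3703/3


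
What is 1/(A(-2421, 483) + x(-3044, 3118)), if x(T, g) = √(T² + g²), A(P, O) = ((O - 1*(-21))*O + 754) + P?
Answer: 48353/11686265473 - 2*√4746965/58431327365 ≈ 4.0630e-6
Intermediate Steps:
A(P, O) = 754 + P + O*(21 + O) (A(P, O) = ((O + 21)*O + 754) + P = ((21 + O)*O + 754) + P = (O*(21 + O) + 754) + P = (754 + O*(21 + O)) + P = 754 + P + O*(21 + O))
1/(A(-2421, 483) + x(-3044, 3118)) = 1/((754 - 2421 + 483² + 21*483) + √((-3044)² + 3118²)) = 1/((754 - 2421 + 233289 + 10143) + √(9265936 + 9721924)) = 1/(241765 + √18987860) = 1/(241765 + 2*√4746965)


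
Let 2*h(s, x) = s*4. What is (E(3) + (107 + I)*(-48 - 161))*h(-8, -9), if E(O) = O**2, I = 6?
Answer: 377728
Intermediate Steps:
h(s, x) = 2*s (h(s, x) = (s*4)/2 = (4*s)/2 = 2*s)
(E(3) + (107 + I)*(-48 - 161))*h(-8, -9) = (3**2 + (107 + 6)*(-48 - 161))*(2*(-8)) = (9 + 113*(-209))*(-16) = (9 - 23617)*(-16) = -23608*(-16) = 377728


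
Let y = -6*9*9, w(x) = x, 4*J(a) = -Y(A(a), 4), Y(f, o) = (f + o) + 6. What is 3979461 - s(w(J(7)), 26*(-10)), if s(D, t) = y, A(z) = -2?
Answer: 3979947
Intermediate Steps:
Y(f, o) = 6 + f + o
J(a) = -2 (J(a) = (-(6 - 2 + 4))/4 = (-1*8)/4 = (¼)*(-8) = -2)
y = -486 (y = -54*9 = -486)
s(D, t) = -486
3979461 - s(w(J(7)), 26*(-10)) = 3979461 - 1*(-486) = 3979461 + 486 = 3979947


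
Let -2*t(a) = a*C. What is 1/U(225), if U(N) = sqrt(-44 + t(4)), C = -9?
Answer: -I*sqrt(26)/26 ≈ -0.19612*I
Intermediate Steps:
t(a) = 9*a/2 (t(a) = -a*(-9)/2 = -(-9)*a/2 = 9*a/2)
U(N) = I*sqrt(26) (U(N) = sqrt(-44 + (9/2)*4) = sqrt(-44 + 18) = sqrt(-26) = I*sqrt(26))
1/U(225) = 1/(I*sqrt(26)) = -I*sqrt(26)/26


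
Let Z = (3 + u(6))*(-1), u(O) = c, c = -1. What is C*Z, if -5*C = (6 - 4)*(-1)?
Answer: -4/5 ≈ -0.80000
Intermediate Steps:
C = 2/5 (C = -(6 - 4)*(-1)/5 = -2*(-1)/5 = -1/5*(-2) = 2/5 ≈ 0.40000)
u(O) = -1
Z = -2 (Z = (3 - 1)*(-1) = 2*(-1) = -2)
C*Z = (2/5)*(-2) = -4/5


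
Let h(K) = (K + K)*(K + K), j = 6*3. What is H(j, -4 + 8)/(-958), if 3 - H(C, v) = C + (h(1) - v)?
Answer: 15/958 ≈ 0.015658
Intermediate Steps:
j = 18
h(K) = 4*K² (h(K) = (2*K)*(2*K) = 4*K²)
H(C, v) = -1 + v - C (H(C, v) = 3 - (C + (4*1² - v)) = 3 - (C + (4*1 - v)) = 3 - (C + (4 - v)) = 3 - (4 + C - v) = 3 + (-4 + v - C) = -1 + v - C)
H(j, -4 + 8)/(-958) = (-1 + (-4 + 8) - 1*18)/(-958) = (-1 + 4 - 18)*(-1/958) = -15*(-1/958) = 15/958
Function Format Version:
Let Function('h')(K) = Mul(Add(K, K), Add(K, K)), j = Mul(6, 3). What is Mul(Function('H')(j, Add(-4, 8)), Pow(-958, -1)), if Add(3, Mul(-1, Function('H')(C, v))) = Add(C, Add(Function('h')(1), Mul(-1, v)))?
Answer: Rational(15, 958) ≈ 0.015658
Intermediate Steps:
j = 18
Function('h')(K) = Mul(4, Pow(K, 2)) (Function('h')(K) = Mul(Mul(2, K), Mul(2, K)) = Mul(4, Pow(K, 2)))
Function('H')(C, v) = Add(-1, v, Mul(-1, C)) (Function('H')(C, v) = Add(3, Mul(-1, Add(C, Add(Mul(4, Pow(1, 2)), Mul(-1, v))))) = Add(3, Mul(-1, Add(C, Add(Mul(4, 1), Mul(-1, v))))) = Add(3, Mul(-1, Add(C, Add(4, Mul(-1, v))))) = Add(3, Mul(-1, Add(4, C, Mul(-1, v)))) = Add(3, Add(-4, v, Mul(-1, C))) = Add(-1, v, Mul(-1, C)))
Mul(Function('H')(j, Add(-4, 8)), Pow(-958, -1)) = Mul(Add(-1, Add(-4, 8), Mul(-1, 18)), Pow(-958, -1)) = Mul(Add(-1, 4, -18), Rational(-1, 958)) = Mul(-15, Rational(-1, 958)) = Rational(15, 958)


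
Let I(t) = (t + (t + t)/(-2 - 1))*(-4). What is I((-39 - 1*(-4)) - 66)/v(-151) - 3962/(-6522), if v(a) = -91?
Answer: -258877/296751 ≈ -0.87237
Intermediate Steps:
I(t) = -4*t/3 (I(t) = (t + (2*t)/(-3))*(-4) = (t + (2*t)*(-⅓))*(-4) = (t - 2*t/3)*(-4) = (t/3)*(-4) = -4*t/3)
I((-39 - 1*(-4)) - 66)/v(-151) - 3962/(-6522) = -4*((-39 - 1*(-4)) - 66)/3/(-91) - 3962/(-6522) = -4*((-39 + 4) - 66)/3*(-1/91) - 3962*(-1/6522) = -4*(-35 - 66)/3*(-1/91) + 1981/3261 = -4/3*(-101)*(-1/91) + 1981/3261 = (404/3)*(-1/91) + 1981/3261 = -404/273 + 1981/3261 = -258877/296751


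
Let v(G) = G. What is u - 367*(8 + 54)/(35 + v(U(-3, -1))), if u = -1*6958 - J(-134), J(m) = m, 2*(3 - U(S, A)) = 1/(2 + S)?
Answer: -570956/77 ≈ -7415.0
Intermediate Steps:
U(S, A) = 3 - 1/(2*(2 + S))
u = -6824 (u = -1*6958 - 1*(-134) = -6958 + 134 = -6824)
u - 367*(8 + 54)/(35 + v(U(-3, -1))) = -6824 - 367*(8 + 54)/(35 + (11 + 6*(-3))/(2*(2 - 3))) = -6824 - 367*62/(35 + (½)*(11 - 18)/(-1)) = -6824 - 367*62/(35 + (½)*(-1)*(-7)) = -6824 - 367*62/(35 + 7/2) = -6824 - 367*62/(77/2) = -6824 - 367*62*(2/77) = -6824 - 367*124/77 = -6824 - 1*45508/77 = -6824 - 45508/77 = -570956/77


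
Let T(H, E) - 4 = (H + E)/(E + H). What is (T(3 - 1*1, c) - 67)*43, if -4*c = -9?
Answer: -2666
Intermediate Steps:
c = 9/4 (c = -1/4*(-9) = 9/4 ≈ 2.2500)
T(H, E) = 5 (T(H, E) = 4 + (H + E)/(E + H) = 4 + (E + H)/(E + H) = 4 + 1 = 5)
(T(3 - 1*1, c) - 67)*43 = (5 - 67)*43 = -62*43 = -2666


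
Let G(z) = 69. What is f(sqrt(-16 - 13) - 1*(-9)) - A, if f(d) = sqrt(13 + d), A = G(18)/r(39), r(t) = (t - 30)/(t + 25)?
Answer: -1472/3 + sqrt(22 + I*sqrt(29)) ≈ -485.94 + 0.56987*I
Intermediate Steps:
r(t) = (-30 + t)/(25 + t)
A = 1472/3 (A = 69/(((-30 + 39)/(25 + 39))) = 69/((9/64)) = 69/(((1/64)*9)) = 69/(9/64) = 69*(64/9) = 1472/3 ≈ 490.67)
f(sqrt(-16 - 13) - 1*(-9)) - A = sqrt(13 + (sqrt(-16 - 13) - 1*(-9))) - 1*1472/3 = sqrt(13 + (sqrt(-29) + 9)) - 1472/3 = sqrt(13 + (I*sqrt(29) + 9)) - 1472/3 = sqrt(13 + (9 + I*sqrt(29))) - 1472/3 = sqrt(22 + I*sqrt(29)) - 1472/3 = -1472/3 + sqrt(22 + I*sqrt(29))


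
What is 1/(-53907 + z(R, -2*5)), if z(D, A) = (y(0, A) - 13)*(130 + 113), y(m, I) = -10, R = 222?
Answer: -1/59496 ≈ -1.6808e-5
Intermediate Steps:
z(D, A) = -5589 (z(D, A) = (-10 - 13)*(130 + 113) = -23*243 = -5589)
1/(-53907 + z(R, -2*5)) = 1/(-53907 - 5589) = 1/(-59496) = -1/59496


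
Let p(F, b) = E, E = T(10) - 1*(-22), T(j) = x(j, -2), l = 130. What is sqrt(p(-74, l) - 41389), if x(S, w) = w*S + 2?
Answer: I*sqrt(41385) ≈ 203.43*I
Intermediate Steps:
x(S, w) = 2 + S*w (x(S, w) = S*w + 2 = 2 + S*w)
T(j) = 2 - 2*j (T(j) = 2 + j*(-2) = 2 - 2*j)
E = 4 (E = (2 - 2*10) - 1*(-22) = (2 - 20) + 22 = -18 + 22 = 4)
p(F, b) = 4
sqrt(p(-74, l) - 41389) = sqrt(4 - 41389) = sqrt(-41385) = I*sqrt(41385)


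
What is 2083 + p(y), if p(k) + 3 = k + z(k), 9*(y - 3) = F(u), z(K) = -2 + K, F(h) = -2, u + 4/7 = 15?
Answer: 18752/9 ≈ 2083.6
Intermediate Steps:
u = 101/7 (u = -4/7 + 15 = 101/7 ≈ 14.429)
y = 25/9 (y = 3 + (⅑)*(-2) = 3 - 2/9 = 25/9 ≈ 2.7778)
p(k) = -5 + 2*k (p(k) = -3 + (k + (-2 + k)) = -3 + (-2 + 2*k) = -5 + 2*k)
2083 + p(y) = 2083 + (-5 + 2*(25/9)) = 2083 + (-5 + 50/9) = 2083 + 5/9 = 18752/9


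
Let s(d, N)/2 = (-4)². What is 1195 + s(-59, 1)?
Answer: 1227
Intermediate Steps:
s(d, N) = 32 (s(d, N) = 2*(-4)² = 2*16 = 32)
1195 + s(-59, 1) = 1195 + 32 = 1227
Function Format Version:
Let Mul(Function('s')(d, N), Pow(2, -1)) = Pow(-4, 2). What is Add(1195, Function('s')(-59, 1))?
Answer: 1227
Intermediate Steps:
Function('s')(d, N) = 32 (Function('s')(d, N) = Mul(2, Pow(-4, 2)) = Mul(2, 16) = 32)
Add(1195, Function('s')(-59, 1)) = Add(1195, 32) = 1227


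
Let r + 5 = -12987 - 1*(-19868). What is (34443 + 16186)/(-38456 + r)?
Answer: -50629/31580 ≈ -1.6032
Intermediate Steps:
r = 6876 (r = -5 + (-12987 - 1*(-19868)) = -5 + (-12987 + 19868) = -5 + 6881 = 6876)
(34443 + 16186)/(-38456 + r) = (34443 + 16186)/(-38456 + 6876) = 50629/(-31580) = 50629*(-1/31580) = -50629/31580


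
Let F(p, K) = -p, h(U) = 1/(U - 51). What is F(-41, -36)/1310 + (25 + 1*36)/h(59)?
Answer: 639321/1310 ≈ 488.03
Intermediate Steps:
h(U) = 1/(-51 + U)
F(-41, -36)/1310 + (25 + 1*36)/h(59) = -1*(-41)/1310 + (25 + 1*36)/(1/(-51 + 59)) = 41*(1/1310) + (25 + 36)/(1/8) = 41/1310 + 61/(1/8) = 41/1310 + 61*8 = 41/1310 + 488 = 639321/1310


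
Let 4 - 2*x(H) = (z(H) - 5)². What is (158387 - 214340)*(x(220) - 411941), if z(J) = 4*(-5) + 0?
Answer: 46133416359/2 ≈ 2.3067e+10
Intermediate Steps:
z(J) = -20 (z(J) = -20 + 0 = -20)
x(H) = -621/2 (x(H) = 2 - (-20 - 5)²/2 = 2 - ½*(-25)² = 2 - ½*625 = 2 - 625/2 = -621/2)
(158387 - 214340)*(x(220) - 411941) = (158387 - 214340)*(-621/2 - 411941) = -55953*(-824503/2) = 46133416359/2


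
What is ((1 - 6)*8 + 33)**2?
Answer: 49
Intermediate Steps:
((1 - 6)*8 + 33)**2 = (-5*8 + 33)**2 = (-40 + 33)**2 = (-7)**2 = 49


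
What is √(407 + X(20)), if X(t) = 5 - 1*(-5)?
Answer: √417 ≈ 20.421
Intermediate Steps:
X(t) = 10 (X(t) = 5 + 5 = 10)
√(407 + X(20)) = √(407 + 10) = √417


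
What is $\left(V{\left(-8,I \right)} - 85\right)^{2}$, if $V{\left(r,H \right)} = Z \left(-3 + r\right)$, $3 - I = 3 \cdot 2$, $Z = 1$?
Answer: $9216$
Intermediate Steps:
$I = -3$ ($I = 3 - 3 \cdot 2 = 3 - 6 = -3$)
$V{\left(r,H \right)} = -3 + r$ ($V{\left(r,H \right)} = 1 \left(-3 + r\right) = -3 + r$)
$\left(V{\left(-8,I \right)} - 85\right)^{2} = \left(\left(-3 - 8\right) - 85\right)^{2} = \left(-11 - 85\right)^{2} = \left(-96\right)^{2} = 9216$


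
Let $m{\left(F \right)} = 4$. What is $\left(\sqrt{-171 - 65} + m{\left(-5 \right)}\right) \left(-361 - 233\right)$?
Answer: $-2376 - 1188 i \sqrt{59} \approx -2376.0 - 9125.2 i$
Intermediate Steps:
$\left(\sqrt{-171 - 65} + m{\left(-5 \right)}\right) \left(-361 - 233\right) = \left(\sqrt{-171 - 65} + 4\right) \left(-361 - 233\right) = \left(\sqrt{-236} + 4\right) \left(-594\right) = \left(2 i \sqrt{59} + 4\right) \left(-594\right) = \left(4 + 2 i \sqrt{59}\right) \left(-594\right) = -2376 - 1188 i \sqrt{59}$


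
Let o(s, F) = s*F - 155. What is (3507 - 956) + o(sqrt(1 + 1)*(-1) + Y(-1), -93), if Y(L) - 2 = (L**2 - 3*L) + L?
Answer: 1931 + 93*sqrt(2) ≈ 2062.5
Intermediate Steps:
Y(L) = 2 + L**2 - 2*L (Y(L) = 2 + ((L**2 - 3*L) + L) = 2 + (L**2 - 2*L) = 2 + L**2 - 2*L)
o(s, F) = -155 + F*s (o(s, F) = F*s - 155 = -155 + F*s)
(3507 - 956) + o(sqrt(1 + 1)*(-1) + Y(-1), -93) = (3507 - 956) + (-155 - 93*(sqrt(1 + 1)*(-1) + (2 + (-1)**2 - 2*(-1)))) = 2551 + (-155 - 93*(sqrt(2)*(-1) + (2 + 1 + 2))) = 2551 + (-155 - 93*(-sqrt(2) + 5)) = 2551 + (-155 - 93*(5 - sqrt(2))) = 2551 + (-155 + (-465 + 93*sqrt(2))) = 2551 + (-620 + 93*sqrt(2)) = 1931 + 93*sqrt(2)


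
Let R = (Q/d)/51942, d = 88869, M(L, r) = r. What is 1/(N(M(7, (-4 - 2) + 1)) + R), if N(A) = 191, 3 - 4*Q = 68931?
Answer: 769338933/146943733331 ≈ 0.0052356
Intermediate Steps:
Q = -17232 (Q = ¾ - ¼*68931 = ¾ - 68931/4 = -17232)
R = -2872/769338933 (R = -17232/88869/51942 = -17232*1/88869*(1/51942) = -5744/29623*1/51942 = -2872/769338933 ≈ -3.7331e-6)
1/(N(M(7, (-4 - 2) + 1)) + R) = 1/(191 - 2872/769338933) = 1/(146943733331/769338933) = 769338933/146943733331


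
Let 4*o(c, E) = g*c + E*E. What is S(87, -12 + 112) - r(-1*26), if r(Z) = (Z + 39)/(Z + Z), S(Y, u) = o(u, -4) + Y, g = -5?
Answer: -135/4 ≈ -33.750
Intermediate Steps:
o(c, E) = -5*c/4 + E²/4 (o(c, E) = (-5*c + E*E)/4 = (-5*c + E²)/4 = (E² - 5*c)/4 = -5*c/4 + E²/4)
S(Y, u) = 4 + Y - 5*u/4 (S(Y, u) = (-5*u/4 + (¼)*(-4)²) + Y = (-5*u/4 + (¼)*16) + Y = (-5*u/4 + 4) + Y = (4 - 5*u/4) + Y = 4 + Y - 5*u/4)
r(Z) = (39 + Z)/(2*Z) (r(Z) = (39 + Z)/((2*Z)) = (39 + Z)*(1/(2*Z)) = (39 + Z)/(2*Z))
S(87, -12 + 112) - r(-1*26) = (4 + 87 - 5*(-12 + 112)/4) - (39 - 1*26)/(2*((-1*26))) = (4 + 87 - 5/4*100) - (39 - 26)/(2*(-26)) = (4 + 87 - 125) - (-1)*13/(2*26) = -34 - 1*(-¼) = -34 + ¼ = -135/4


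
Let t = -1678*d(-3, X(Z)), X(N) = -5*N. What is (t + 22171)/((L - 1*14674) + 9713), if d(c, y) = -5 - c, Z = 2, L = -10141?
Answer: -8509/5034 ≈ -1.6903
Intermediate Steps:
t = 3356 (t = -1678*(-5 - 1*(-3)) = -1678*(-5 + 3) = -1678*(-2) = 3356)
(t + 22171)/((L - 1*14674) + 9713) = (3356 + 22171)/((-10141 - 1*14674) + 9713) = 25527/((-10141 - 14674) + 9713) = 25527/(-24815 + 9713) = 25527/(-15102) = 25527*(-1/15102) = -8509/5034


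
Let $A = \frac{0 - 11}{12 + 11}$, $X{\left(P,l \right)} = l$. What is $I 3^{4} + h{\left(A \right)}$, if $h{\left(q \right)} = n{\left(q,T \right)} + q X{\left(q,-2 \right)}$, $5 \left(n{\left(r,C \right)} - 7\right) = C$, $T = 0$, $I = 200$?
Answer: $\frac{372783}{23} \approx 16208.0$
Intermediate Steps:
$A = - \frac{11}{23} \approx -0.47826$
$n{\left(r,C \right)} = 7 + \frac{C}{5}$
$h{\left(q \right)} = 7 - 2 q$ ($h{\left(q \right)} = \left(7 + \frac{1}{5} \cdot 0\right) + q \left(-2\right) = \left(7 + 0\right) - 2 q = 7 - 2 q$)
$I 3^{4} + h{\left(A \right)} = 200 \cdot 3^{4} + \left(7 - - \frac{22}{23}\right) = 200 \cdot 81 + \left(7 + \frac{22}{23}\right) = 16200 + \frac{183}{23} = \frac{372783}{23}$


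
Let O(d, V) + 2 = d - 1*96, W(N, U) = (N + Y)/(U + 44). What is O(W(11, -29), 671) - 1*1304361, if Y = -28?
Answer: -19566902/15 ≈ -1.3045e+6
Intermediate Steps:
W(N, U) = (-28 + N)/(44 + U) (W(N, U) = (N - 28)/(U + 44) = (-28 + N)/(44 + U))
O(d, V) = -98 + d (O(d, V) = -2 + (d - 1*96) = -2 + (d - 96) = -2 + (-96 + d) = -98 + d)
O(W(11, -29), 671) - 1*1304361 = (-98 + (-28 + 11)/(44 - 29)) - 1*1304361 = (-98 - 17/15) - 1304361 = -1487/15 - 1304361 = -19566902/15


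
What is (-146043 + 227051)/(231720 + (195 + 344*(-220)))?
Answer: 81008/156235 ≈ 0.51850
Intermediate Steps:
(-146043 + 227051)/(231720 + (195 + 344*(-220))) = 81008/(231720 + (195 - 75680)) = 81008/(231720 - 75485) = 81008/156235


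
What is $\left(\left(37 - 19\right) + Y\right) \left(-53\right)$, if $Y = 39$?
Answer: $-3021$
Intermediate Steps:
$\left(\left(37 - 19\right) + Y\right) \left(-53\right) = \left(\left(37 - 19\right) + 39\right) \left(-53\right) = \left(18 + 39\right) \left(-53\right) = 57 \left(-53\right) = -3021$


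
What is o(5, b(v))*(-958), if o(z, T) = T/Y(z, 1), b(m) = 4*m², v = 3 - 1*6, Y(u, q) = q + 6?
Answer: -34488/7 ≈ -4926.9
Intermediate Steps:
Y(u, q) = 6 + q
v = -3 (v = 3 - 6 = -3)
o(z, T) = T/7 (o(z, T) = T/(6 + 1) = T/7)
o(5, b(v))*(-958) = ((4*(-3)²)/7)*(-958) = ((4*9)/7)*(-958) = ((⅐)*36)*(-958) = (36/7)*(-958) = -34488/7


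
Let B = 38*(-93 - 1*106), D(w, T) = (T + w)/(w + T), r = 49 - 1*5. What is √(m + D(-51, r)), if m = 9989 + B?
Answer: 2*√607 ≈ 49.275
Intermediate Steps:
r = 44 (r = 49 - 5 = 44)
D(w, T) = 1 (D(w, T) = (T + w)/(T + w) = 1)
B = -7562 (B = 38*(-93 - 106) = 38*(-199) = -7562)
m = 2427 (m = 9989 - 7562 = 2427)
√(m + D(-51, r)) = √(2427 + 1) = √2428 = 2*√607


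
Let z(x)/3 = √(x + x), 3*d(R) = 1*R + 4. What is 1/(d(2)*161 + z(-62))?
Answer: 161/52400 - 3*I*√31/52400 ≈ 0.0030725 - 0.00031877*I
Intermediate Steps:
d(R) = 4/3 + R/3 (d(R) = (1*R + 4)/3 = (R + 4)/3 = (4 + R)/3 = 4/3 + R/3)
z(x) = 3*√2*√x (z(x) = 3*√(x + x) = 3*√(2*x) = 3*(√2*√x) = 3*√2*√x)
1/(d(2)*161 + z(-62)) = 1/((4/3 + (⅓)*2)*161 + 3*√2*√(-62)) = 1/((4/3 + ⅔)*161 + 3*√2*(I*√62)) = 1/(2*161 + 6*I*√31) = 1/(322 + 6*I*√31)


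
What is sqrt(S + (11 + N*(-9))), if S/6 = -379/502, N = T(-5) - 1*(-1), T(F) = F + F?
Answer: sqrt(5510705)/251 ≈ 9.3525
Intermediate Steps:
T(F) = 2*F
N = -9 (N = 2*(-5) - 1*(-1) = -10 + 1 = -9)
S = -1137/251 (S = 6*(-379/502) = -1137/251 ≈ -4.5299)
sqrt(S + (11 + N*(-9))) = sqrt(-1137/251 + (11 - 9*(-9))) = sqrt(-1137/251 + (11 + 81)) = sqrt(-1137/251 + 92) = sqrt(21955/251) = sqrt(5510705)/251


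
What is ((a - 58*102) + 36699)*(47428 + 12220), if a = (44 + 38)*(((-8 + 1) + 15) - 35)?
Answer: 1704083712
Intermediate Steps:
a = -2214 (a = 82*((-7 + 15) - 35) = 82*(8 - 35) = 82*(-27) = -2214)
((a - 58*102) + 36699)*(47428 + 12220) = ((-2214 - 58*102) + 36699)*(47428 + 12220) = ((-2214 - 5916) + 36699)*59648 = (-8130 + 36699)*59648 = 28569*59648 = 1704083712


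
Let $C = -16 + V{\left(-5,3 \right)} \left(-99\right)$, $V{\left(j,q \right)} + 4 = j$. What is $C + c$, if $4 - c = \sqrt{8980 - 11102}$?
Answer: $879 - i \sqrt{2122} \approx 879.0 - 46.065 i$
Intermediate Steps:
$V{\left(j,q \right)} = -4 + j$
$C = 875$ ($C = -16 + \left(-4 - 5\right) \left(-99\right) = -16 - -891 = -16 + 891 = 875$)
$c = 4 - i \sqrt{2122}$ ($c = 4 - \sqrt{8980 - 11102} = 4 - \sqrt{-2122} = 4 - i \sqrt{2122} \approx 4.0 - 46.065 i$)
$C + c = 875 + \left(4 - i \sqrt{2122}\right) = 879 - i \sqrt{2122}$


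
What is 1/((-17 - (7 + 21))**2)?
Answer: 1/2025 ≈ 0.00049383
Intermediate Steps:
1/((-17 - (7 + 21))**2) = 1/((-17 - 1*28)**2) = 1/((-17 - 28)**2) = 1/((-45)**2) = 1/2025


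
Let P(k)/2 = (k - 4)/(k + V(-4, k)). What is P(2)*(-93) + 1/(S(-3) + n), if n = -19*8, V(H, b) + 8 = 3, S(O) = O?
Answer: -19221/155 ≈ -124.01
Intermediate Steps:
V(H, b) = -5 (V(H, b) = -8 + 3 = -5)
n = -152
P(k) = 2*(-4 + k)/(-5 + k) (P(k) = 2*((k - 4)/(k - 5)) = 2*((-4 + k)/(-5 + k)) = 2*(-4 + k)/(-5 + k))
P(2)*(-93) + 1/(S(-3) + n) = (2*(-4 + 2)/(-5 + 2))*(-93) + 1/(-3 - 152) = (2*(-2)/(-3))*(-93) + 1/(-155) = (2*(-⅓)*(-2))*(-93) - 1/155 = (4/3)*(-93) - 1/155 = -124 - 1/155 = -19221/155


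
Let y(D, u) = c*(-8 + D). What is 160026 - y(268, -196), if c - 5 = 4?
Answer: 157686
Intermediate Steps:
c = 9 (c = 5 + 4 = 9)
y(D, u) = -72 + 9*D (y(D, u) = 9*(-8 + D) = -72 + 9*D)
160026 - y(268, -196) = 160026 - (-72 + 9*268) = 160026 - (-72 + 2412) = 160026 - 1*2340 = 160026 - 2340 = 157686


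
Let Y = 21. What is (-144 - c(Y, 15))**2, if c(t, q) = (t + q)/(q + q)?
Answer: 527076/25 ≈ 21083.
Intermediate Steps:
c(t, q) = (q + t)/(2*q) (c(t, q) = (q + t)/((2*q)) = (q + t)*(1/(2*q)) = (q + t)/(2*q))
(-144 - c(Y, 15))**2 = (-144 - (15 + 21)/(2*15))**2 = (-144 - 36/(2*15))**2 = (-144 - 1*6/5)**2 = (-144 - 6/5)**2 = (-726/5)**2 = 527076/25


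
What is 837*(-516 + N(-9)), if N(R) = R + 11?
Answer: -430218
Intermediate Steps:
N(R) = 11 + R
837*(-516 + N(-9)) = 837*(-516 + (11 - 9)) = 837*(-516 + 2) = 837*(-514) = -430218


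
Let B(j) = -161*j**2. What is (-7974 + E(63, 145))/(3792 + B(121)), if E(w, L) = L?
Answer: 7829/2353409 ≈ 0.0033267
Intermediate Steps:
(-7974 + E(63, 145))/(3792 + B(121)) = (-7974 + 145)/(3792 - 161*121**2) = -7829/(3792 - 161*14641) = -7829/(3792 - 2357201) = -7829/(-2353409) = -7829*(-1/2353409) = 7829/2353409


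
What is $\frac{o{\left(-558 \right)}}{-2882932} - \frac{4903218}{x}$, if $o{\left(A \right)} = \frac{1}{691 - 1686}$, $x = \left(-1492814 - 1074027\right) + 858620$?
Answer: $\frac{4688321952169447}{1633353853017380} \approx 2.8704$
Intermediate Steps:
$x = -1708221$ ($x = -2566841 + 858620 = -1708221$)
$o{\left(A \right)} = - \frac{1}{995}$ ($o{\left(A \right)} = \frac{1}{-995} = - \frac{1}{995}$)
$\frac{o{\left(-558 \right)}}{-2882932} - \frac{4903218}{x} = - \frac{1}{995 \left(-2882932\right)} - \frac{4903218}{-1708221} = \left(- \frac{1}{995}\right) \left(- \frac{1}{2882932}\right) - - \frac{1634406}{569407} = \frac{1}{2868517340} + \frac{1634406}{569407} = \frac{4688321952169447}{1633353853017380}$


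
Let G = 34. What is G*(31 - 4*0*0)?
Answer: 1054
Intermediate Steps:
G*(31 - 4*0*0) = 34*(31 - 4*0*0) = 34*(31 + 0*0) = 34*(31 + 0) = 34*31 = 1054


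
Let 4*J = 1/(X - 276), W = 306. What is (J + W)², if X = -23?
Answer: 133937700625/1430416 ≈ 93636.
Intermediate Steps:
J = -1/1196 (J = 1/(4*(-23 - 276)) = (¼)/(-299) = (¼)*(-1/299) = -1/1196 ≈ -0.00083612)
(J + W)² = (-1/1196 + 306)² = (365975/1196)² = 133937700625/1430416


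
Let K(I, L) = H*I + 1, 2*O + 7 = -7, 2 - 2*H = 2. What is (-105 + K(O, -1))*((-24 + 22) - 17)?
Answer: 1976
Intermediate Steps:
H = 0 (H = 1 - ½*2 = 1 - 1 = 0)
O = -7 (O = -7/2 + (½)*(-7) = -7/2 - 7/2 = -7)
K(I, L) = 1 (K(I, L) = 0*I + 1 = 0 + 1 = 1)
(-105 + K(O, -1))*((-24 + 22) - 17) = (-105 + 1)*((-24 + 22) - 17) = -104*(-2 - 17) = -104*(-19) = 1976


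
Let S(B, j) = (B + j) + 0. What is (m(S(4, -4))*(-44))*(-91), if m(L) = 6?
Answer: 24024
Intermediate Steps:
S(B, j) = B + j
(m(S(4, -4))*(-44))*(-91) = (6*(-44))*(-91) = -264*(-91) = 24024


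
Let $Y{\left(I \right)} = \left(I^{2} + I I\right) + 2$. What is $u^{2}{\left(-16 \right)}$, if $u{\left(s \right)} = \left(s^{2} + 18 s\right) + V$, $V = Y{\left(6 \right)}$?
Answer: $1764$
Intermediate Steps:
$Y{\left(I \right)} = 2 + 2 I^{2}$ ($Y{\left(I \right)} = \left(I^{2} + I^{2}\right) + 2 = 2 I^{2} + 2 = 2 + 2 I^{2}$)
$V = 74$ ($V = 2 + 2 \cdot 6^{2} = 2 + 2 \cdot 36 = 2 + 72 = 74$)
$u{\left(s \right)} = 74 + s^{2} + 18 s$ ($u{\left(s \right)} = \left(s^{2} + 18 s\right) + 74 = 74 + s^{2} + 18 s$)
$u^{2}{\left(-16 \right)} = \left(74 + \left(-16\right)^{2} + 18 \left(-16\right)\right)^{2} = \left(74 + 256 - 288\right)^{2} = 42^{2} = 1764$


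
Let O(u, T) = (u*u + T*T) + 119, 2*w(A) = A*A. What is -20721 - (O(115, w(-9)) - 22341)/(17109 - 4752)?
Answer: -341389387/16476 ≈ -20720.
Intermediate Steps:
w(A) = A²/2 (w(A) = (A*A)/2 = A²/2)
O(u, T) = 119 + T² + u² (O(u, T) = (u² + T²) + 119 = (T² + u²) + 119 = 119 + T² + u²)
-20721 - (O(115, w(-9)) - 22341)/(17109 - 4752) = -20721 - ((119 + ((½)*(-9)²)² + 115²) - 22341)/(17109 - 4752) = -20721 - ((119 + ((½)*81)² + 13225) - 22341)/12357 = -20721 - ((119 + (81/2)² + 13225) - 22341)/12357 = -20721 - ((119 + 6561/4 + 13225) - 22341)/12357 = -20721 - (59937/4 - 22341)/12357 = -20721 - (-29427)/(4*12357) = -20721 - 1*(-9809/16476) = -20721 + 9809/16476 = -341389387/16476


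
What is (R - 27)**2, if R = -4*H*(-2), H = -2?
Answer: 1849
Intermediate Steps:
R = -16 (R = -4*(-2)*(-2) = 8*(-2) = -16)
(R - 27)**2 = (-16 - 27)**2 = (-43)**2 = 1849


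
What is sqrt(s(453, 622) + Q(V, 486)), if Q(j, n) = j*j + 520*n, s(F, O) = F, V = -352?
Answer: sqrt(377077) ≈ 614.07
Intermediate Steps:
Q(j, n) = j**2 + 520*n
sqrt(s(453, 622) + Q(V, 486)) = sqrt(453 + ((-352)**2 + 520*486)) = sqrt(453 + (123904 + 252720)) = sqrt(453 + 376624) = sqrt(377077)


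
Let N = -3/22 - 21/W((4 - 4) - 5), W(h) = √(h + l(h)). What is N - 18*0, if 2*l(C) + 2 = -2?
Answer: -3/22 + 3*I*√7 ≈ -0.13636 + 7.9373*I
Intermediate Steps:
l(C) = -2 (l(C) = -1 + (½)*(-2) = -1 - 1 = -2)
W(h) = √(-2 + h) (W(h) = √(h - 2) = √(-2 + h))
N = -3/22 + 3*I*√7 (N = -3/22 - 21/√(-2 + ((4 - 4) - 5)) = -3*1/22 - 21/√(-2 + (0 - 5)) = -3/22 - 21/√(-2 - 5) = -3/22 - 21*(-I*√7/7) = -3/22 - (-3)*I*√7 = -3/22 + 3*I*√7 ≈ -0.13636 + 7.9373*I)
N - 18*0 = (-3/22 + 3*I*√7) - 18*0 = (-3/22 + 3*I*√7) + 0 = -3/22 + 3*I*√7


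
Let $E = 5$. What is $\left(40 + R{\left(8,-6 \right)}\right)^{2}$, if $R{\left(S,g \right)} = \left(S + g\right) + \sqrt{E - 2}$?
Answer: $\left(42 + \sqrt{3}\right)^{2} \approx 1912.5$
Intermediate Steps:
$R{\left(S,g \right)} = S + g + \sqrt{3}$ ($R{\left(S,g \right)} = \left(S + g\right) + \sqrt{5 - 2} = \left(S + g\right) + \sqrt{3} = S + g + \sqrt{3}$)
$\left(40 + R{\left(8,-6 \right)}\right)^{2} = \left(40 + \left(8 - 6 + \sqrt{3}\right)\right)^{2} = \left(40 + \left(2 + \sqrt{3}\right)\right)^{2} = \left(42 + \sqrt{3}\right)^{2}$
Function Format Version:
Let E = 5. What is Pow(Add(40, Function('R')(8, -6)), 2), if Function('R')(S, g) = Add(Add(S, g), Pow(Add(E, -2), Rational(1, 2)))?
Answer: Pow(Add(42, Pow(3, Rational(1, 2))), 2) ≈ 1912.5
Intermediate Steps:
Function('R')(S, g) = Add(S, g, Pow(3, Rational(1, 2))) (Function('R')(S, g) = Add(Add(S, g), Pow(Add(5, -2), Rational(1, 2))) = Add(Add(S, g), Pow(3, Rational(1, 2))) = Add(S, g, Pow(3, Rational(1, 2))))
Pow(Add(40, Function('R')(8, -6)), 2) = Pow(Add(40, Add(8, -6, Pow(3, Rational(1, 2)))), 2) = Pow(Add(40, Add(2, Pow(3, Rational(1, 2)))), 2) = Pow(Add(42, Pow(3, Rational(1, 2))), 2)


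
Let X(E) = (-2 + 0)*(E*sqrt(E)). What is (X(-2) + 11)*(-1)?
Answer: -11 - 4*I*sqrt(2) ≈ -11.0 - 5.6569*I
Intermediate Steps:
X(E) = -2*E**(3/2)
(X(-2) + 11)*(-1) = (-(-4)*I*sqrt(2) + 11)*(-1) = (4*I*sqrt(2) + 11)*(-1) = (11 + 4*I*sqrt(2))*(-1) = -11 - 4*I*sqrt(2)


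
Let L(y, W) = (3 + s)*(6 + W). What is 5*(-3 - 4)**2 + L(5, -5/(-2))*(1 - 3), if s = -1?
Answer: 211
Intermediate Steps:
L(y, W) = 12 + 2*W (L(y, W) = (3 - 1)*(6 + W) = 2*(6 + W) = 12 + 2*W)
5*(-3 - 4)**2 + L(5, -5/(-2))*(1 - 3) = 5*(-3 - 4)**2 + (12 + 2*(-5/(-2)))*(1 - 3) = 5*(-7)**2 + (12 + 2*(-5*(-1/2)))*(-2) = 5*49 + (12 + 2*(5/2))*(-2) = 245 + (12 + 5)*(-2) = 245 + 17*(-2) = 245 - 34 = 211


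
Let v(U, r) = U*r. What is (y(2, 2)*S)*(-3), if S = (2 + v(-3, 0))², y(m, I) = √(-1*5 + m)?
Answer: -12*I*√3 ≈ -20.785*I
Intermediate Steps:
y(m, I) = √(-5 + m)
S = 4 (S = (2 - 3*0)² = (2 + 0)² = 2² = 4)
(y(2, 2)*S)*(-3) = (√(-5 + 2)*4)*(-3) = (√(-3)*4)*(-3) = ((I*√3)*4)*(-3) = (4*I*√3)*(-3) = -12*I*√3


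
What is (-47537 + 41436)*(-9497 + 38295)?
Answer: -175696598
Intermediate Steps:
(-47537 + 41436)*(-9497 + 38295) = -6101*28798 = -175696598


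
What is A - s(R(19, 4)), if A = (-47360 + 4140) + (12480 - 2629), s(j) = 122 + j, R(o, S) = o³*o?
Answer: -163812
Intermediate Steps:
R(o, S) = o⁴
A = -33369 (A = -43220 + 9851 = -33369)
A - s(R(19, 4)) = -33369 - (122 + 19⁴) = -33369 - (122 + 130321) = -33369 - 1*130443 = -33369 - 130443 = -163812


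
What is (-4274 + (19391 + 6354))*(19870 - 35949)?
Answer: -345232209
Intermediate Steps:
(-4274 + (19391 + 6354))*(19870 - 35949) = (-4274 + 25745)*(-16079) = 21471*(-16079) = -345232209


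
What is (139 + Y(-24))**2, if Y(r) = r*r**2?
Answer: 187279225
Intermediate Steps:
Y(r) = r**3
(139 + Y(-24))**2 = (139 + (-24)**3)**2 = (139 - 13824)**2 = (-13685)**2 = 187279225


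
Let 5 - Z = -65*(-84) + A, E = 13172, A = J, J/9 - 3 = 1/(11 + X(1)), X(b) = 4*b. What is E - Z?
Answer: 93273/5 ≈ 18655.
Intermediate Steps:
J = 138/5 (J = 27 + 9/(11 + 4*1) = 27 + 9/(11 + 4) = 27 + 9/15 = 27 + 9*(1/15) = 27 + ⅗ = 138/5 ≈ 27.600)
A = 138/5 ≈ 27.600
Z = -27413/5 (Z = 5 - (-65*(-84) + 138/5) = 5 - (5460 + 138/5) = 5 - 1*27438/5 = 5 - 27438/5 = -27413/5 ≈ -5482.6)
E - Z = 13172 - 1*(-27413/5) = 13172 + 27413/5 = 93273/5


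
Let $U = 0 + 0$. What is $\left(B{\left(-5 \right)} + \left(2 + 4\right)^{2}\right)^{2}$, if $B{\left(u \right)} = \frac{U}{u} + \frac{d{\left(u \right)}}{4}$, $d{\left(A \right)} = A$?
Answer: $\frac{19321}{16} \approx 1207.6$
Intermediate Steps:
$U = 0$
$B{\left(u \right)} = \frac{u}{4}$ ($B{\left(u \right)} = \frac{0}{u} + \frac{u}{4} = 0 + u \frac{1}{4} = 0 + \frac{u}{4} = \frac{u}{4}$)
$\left(B{\left(-5 \right)} + \left(2 + 4\right)^{2}\right)^{2} = \left(\frac{1}{4} \left(-5\right) + \left(2 + 4\right)^{2}\right)^{2} = \left(- \frac{5}{4} + 6^{2}\right)^{2} = \left(- \frac{5}{4} + 36\right)^{2} = \left(\frac{139}{4}\right)^{2} = \frac{19321}{16}$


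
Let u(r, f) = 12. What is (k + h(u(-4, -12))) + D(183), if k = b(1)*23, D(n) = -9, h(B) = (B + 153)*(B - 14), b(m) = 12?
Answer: -63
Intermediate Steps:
h(B) = (-14 + B)*(153 + B) (h(B) = (153 + B)*(-14 + B) = (-14 + B)*(153 + B))
k = 276 (k = 12*23 = 276)
(k + h(u(-4, -12))) + D(183) = (276 + (-2142 + 12² + 139*12)) - 9 = (276 + (-2142 + 144 + 1668)) - 9 = (276 - 330) - 9 = -54 - 9 = -63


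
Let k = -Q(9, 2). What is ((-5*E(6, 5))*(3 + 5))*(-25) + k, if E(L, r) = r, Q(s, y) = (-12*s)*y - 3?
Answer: 5219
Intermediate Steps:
Q(s, y) = -3 - 12*s*y (Q(s, y) = -12*s*y - 3 = -3 - 12*s*y)
k = 219 (k = -(-3 - 12*9*2) = -(-3 - 216) = -1*(-219) = 219)
((-5*E(6, 5))*(3 + 5))*(-25) + k = ((-5*5)*(3 + 5))*(-25) + 219 = -25*8*(-25) + 219 = -200*(-25) + 219 = 5000 + 219 = 5219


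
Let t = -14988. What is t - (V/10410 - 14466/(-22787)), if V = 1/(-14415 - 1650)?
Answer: -57119012540083513/3810821543550 ≈ -14989.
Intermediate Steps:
V = -1/16065 (V = 1/(-16065) = -1/16065 ≈ -6.2247e-5)
t - (V/10410 - 14466/(-22787)) = -14988 - (-1/16065/10410 - 14466/(-22787)) = -14988 - (-1/16065*1/10410 - 14466*(-1/22787)) = -14988 - (-1/167236650 + 14466/22787) = -14988 - 1*2419245356113/3810821543550 = -14988 - 2419245356113/3810821543550 = -57119012540083513/3810821543550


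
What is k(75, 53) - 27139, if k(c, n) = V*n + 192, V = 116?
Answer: -20799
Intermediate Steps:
k(c, n) = 192 + 116*n (k(c, n) = 116*n + 192 = 192 + 116*n)
k(75, 53) - 27139 = (192 + 116*53) - 27139 = (192 + 6148) - 27139 = 6340 - 27139 = -20799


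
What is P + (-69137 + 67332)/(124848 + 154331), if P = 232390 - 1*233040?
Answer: -181468155/279179 ≈ -650.01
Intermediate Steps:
P = -650 (P = 232390 - 233040 = -650)
P + (-69137 + 67332)/(124848 + 154331) = -650 + (-69137 + 67332)/(124848 + 154331) = -650 - 1805/279179 = -181468155/279179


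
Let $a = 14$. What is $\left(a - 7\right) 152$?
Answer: $1064$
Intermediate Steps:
$\left(a - 7\right) 152 = \left(14 - 7\right) 152 = 7 \cdot 152 = 1064$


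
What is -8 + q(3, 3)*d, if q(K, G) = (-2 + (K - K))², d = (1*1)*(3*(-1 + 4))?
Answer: 28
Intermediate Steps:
d = 9 (d = 1*(3*3) = 1*9 = 9)
q(K, G) = 4 (q(K, G) = (-2 + 0)² = (-2)² = 4)
-8 + q(3, 3)*d = -8 + 4*9 = -8 + 36 = 28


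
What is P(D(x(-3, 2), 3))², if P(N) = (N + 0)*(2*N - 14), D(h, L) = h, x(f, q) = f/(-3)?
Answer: 144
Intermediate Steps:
x(f, q) = -f/3 (x(f, q) = f*(-⅓) = -f/3)
P(N) = N*(-14 + 2*N)
P(D(x(-3, 2), 3))² = (2*(-⅓*(-3))*(-7 - ⅓*(-3)))² = (2*1*(-7 + 1))² = (2*1*(-6))² = (-12)² = 144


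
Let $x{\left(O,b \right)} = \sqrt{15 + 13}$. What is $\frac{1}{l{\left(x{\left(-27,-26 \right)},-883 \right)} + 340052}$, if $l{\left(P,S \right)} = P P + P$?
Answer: $\frac{85020}{28913601593} - \frac{\sqrt{7}}{57827203186} \approx 2.9404 \cdot 10^{-6}$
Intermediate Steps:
$x{\left(O,b \right)} = 2 \sqrt{7}$ ($x{\left(O,b \right)} = \sqrt{28} = 2 \sqrt{7}$)
$l{\left(P,S \right)} = P + P^{2}$ ($l{\left(P,S \right)} = P^{2} + P = P + P^{2}$)
$\frac{1}{l{\left(x{\left(-27,-26 \right)},-883 \right)} + 340052} = \frac{1}{2 \sqrt{7} \left(1 + 2 \sqrt{7}\right) + 340052} = \frac{1}{340052 + 2 \sqrt{7} \left(1 + 2 \sqrt{7}\right)}$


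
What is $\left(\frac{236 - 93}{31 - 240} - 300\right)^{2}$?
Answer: $\frac{32638369}{361} \approx 90411.0$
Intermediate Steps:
$\left(\frac{236 - 93}{31 - 240} - 300\right)^{2} = \left(\frac{143}{-209} - 300\right)^{2} = \left(143 \left(- \frac{1}{209}\right) - 300\right)^{2} = \left(- \frac{13}{19} - 300\right)^{2} = \left(- \frac{5713}{19}\right)^{2} = \frac{32638369}{361}$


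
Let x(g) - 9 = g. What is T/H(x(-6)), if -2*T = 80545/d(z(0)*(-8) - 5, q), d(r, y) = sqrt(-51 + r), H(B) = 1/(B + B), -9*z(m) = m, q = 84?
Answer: 241635*I*sqrt(14)/28 ≈ 32290.0*I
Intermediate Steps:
z(m) = -m/9
x(g) = 9 + g
H(B) = 1/(2*B)
T = 80545*I*sqrt(14)/56 (T = -80545/(2*(sqrt(-51 + (-1/9*0*(-8) - 5)))) = -80545/(2*(sqrt(-51 + (0*(-8) - 5)))) = -80545/(2*(sqrt(-51 + (0 - 5)))) = -80545/(2*(sqrt(-51 - 5))) = -80545/(2*(sqrt(-56))) = -80545/(2*(2*I*sqrt(14))) = -80545*(-I*sqrt(14)/28)/2 = -(-80545)*I*sqrt(14)/56 = 80545*I*sqrt(14)/56 ≈ 5381.6*I)
T/H(x(-6)) = (80545*I*sqrt(14)/56)/((1/(2*(9 - 6)))) = (80545*I*sqrt(14)/56)/(((1/2)/3)) = (80545*I*sqrt(14)/56)/(((1/2)*(1/3))) = (80545*I*sqrt(14)/56)/(1/6) = (80545*I*sqrt(14)/56)*6 = 241635*I*sqrt(14)/28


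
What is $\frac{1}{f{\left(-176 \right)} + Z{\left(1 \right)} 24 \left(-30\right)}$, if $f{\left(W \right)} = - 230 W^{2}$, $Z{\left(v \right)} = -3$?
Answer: $- \frac{1}{7122320} \approx -1.404 \cdot 10^{-7}$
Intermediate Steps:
$\frac{1}{f{\left(-176 \right)} + Z{\left(1 \right)} 24 \left(-30\right)} = \frac{1}{- 230 \left(-176\right)^{2} + \left(-3\right) 24 \left(-30\right)} = \frac{1}{\left(-230\right) 30976 - -2160} = \frac{1}{-7124480 + 2160} = \frac{1}{-7122320} = - \frac{1}{7122320}$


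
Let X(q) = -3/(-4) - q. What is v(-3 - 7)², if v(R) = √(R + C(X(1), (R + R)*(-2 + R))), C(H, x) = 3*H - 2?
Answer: -51/4 ≈ -12.750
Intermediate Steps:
X(q) = ¾ - q (X(q) = -3*(-¼) - q = ¾ - q)
C(H, x) = -2 + 3*H
v(R) = √(-11/4 + R) (v(R) = √(R + (-2 + 3*(¾ - 1*1))) = √(R + (-2 + 3*(¾ - 1))) = √(R + (-2 + 3*(-¼))) = √(R + (-2 - ¾)) = √(R - 11/4) = √(-11/4 + R))
v(-3 - 7)² = (√(-11 + 4*(-3 - 7))/2)² = (√(-11 + 4*(-10))/2)² = (√(-11 - 40)/2)² = (√(-51)/2)² = ((I*√51)/2)² = (I*√51/2)² = -51/4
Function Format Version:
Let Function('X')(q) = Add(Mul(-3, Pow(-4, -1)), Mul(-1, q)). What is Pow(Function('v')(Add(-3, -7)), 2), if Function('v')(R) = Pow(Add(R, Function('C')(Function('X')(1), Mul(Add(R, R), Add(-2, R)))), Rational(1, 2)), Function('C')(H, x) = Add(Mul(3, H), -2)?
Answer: Rational(-51, 4) ≈ -12.750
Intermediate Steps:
Function('X')(q) = Add(Rational(3, 4), Mul(-1, q)) (Function('X')(q) = Add(Mul(-3, Rational(-1, 4)), Mul(-1, q)) = Add(Rational(3, 4), Mul(-1, q)))
Function('C')(H, x) = Add(-2, Mul(3, H))
Function('v')(R) = Pow(Add(Rational(-11, 4), R), Rational(1, 2)) (Function('v')(R) = Pow(Add(R, Add(-2, Mul(3, Add(Rational(3, 4), Mul(-1, 1))))), Rational(1, 2)) = Pow(Add(R, Add(-2, Mul(3, Add(Rational(3, 4), -1)))), Rational(1, 2)) = Pow(Add(R, Add(-2, Mul(3, Rational(-1, 4)))), Rational(1, 2)) = Pow(Add(R, Add(-2, Rational(-3, 4))), Rational(1, 2)) = Pow(Add(R, Rational(-11, 4)), Rational(1, 2)) = Pow(Add(Rational(-11, 4), R), Rational(1, 2)))
Pow(Function('v')(Add(-3, -7)), 2) = Pow(Mul(Rational(1, 2), Pow(Add(-11, Mul(4, Add(-3, -7))), Rational(1, 2))), 2) = Pow(Mul(Rational(1, 2), Pow(Add(-11, Mul(4, -10)), Rational(1, 2))), 2) = Pow(Mul(Rational(1, 2), Pow(Add(-11, -40), Rational(1, 2))), 2) = Pow(Mul(Rational(1, 2), Pow(-51, Rational(1, 2))), 2) = Pow(Mul(Rational(1, 2), Mul(I, Pow(51, Rational(1, 2)))), 2) = Pow(Mul(Rational(1, 2), I, Pow(51, Rational(1, 2))), 2) = Rational(-51, 4)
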